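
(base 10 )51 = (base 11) 47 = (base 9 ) 56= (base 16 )33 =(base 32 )1J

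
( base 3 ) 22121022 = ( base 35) 547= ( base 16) 1880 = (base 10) 6272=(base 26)976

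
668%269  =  130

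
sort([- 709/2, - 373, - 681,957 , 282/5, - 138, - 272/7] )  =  [- 681, - 373,-709/2,-138,-272/7,  282/5, 957 ]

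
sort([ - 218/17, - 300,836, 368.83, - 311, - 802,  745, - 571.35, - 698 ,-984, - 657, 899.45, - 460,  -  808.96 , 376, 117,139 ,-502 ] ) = [-984,-808.96,-802 ,-698, - 657 , - 571.35,-502, - 460, - 311, - 300,- 218/17,117,  139, 368.83, 376 , 745,836 , 899.45]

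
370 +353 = 723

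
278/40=139/20 = 6.95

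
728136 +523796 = 1251932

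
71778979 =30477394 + 41301585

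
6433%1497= 445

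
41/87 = 41/87 = 0.47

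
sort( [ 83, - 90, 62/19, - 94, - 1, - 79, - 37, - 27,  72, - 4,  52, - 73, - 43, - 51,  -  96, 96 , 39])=[ - 96, - 94,  -  90  ,  -  79 ,-73 , - 51,  -  43,- 37, - 27, - 4,-1,62/19, 39, 52, 72,83,96] 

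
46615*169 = 7877935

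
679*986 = 669494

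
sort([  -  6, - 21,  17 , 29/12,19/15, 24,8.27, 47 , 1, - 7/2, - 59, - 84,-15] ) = [  -  84, - 59, - 21, - 15, - 6,-7/2, 1, 19/15, 29/12,8.27 , 17, 24, 47 ] 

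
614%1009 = 614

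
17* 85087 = 1446479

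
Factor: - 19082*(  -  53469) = 2^1*3^2*7^1*13^1*29^1 * 47^1 * 457^1 = 1020295458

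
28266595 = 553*51115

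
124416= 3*41472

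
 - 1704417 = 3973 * ( - 429)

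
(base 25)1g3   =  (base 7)2666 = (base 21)26K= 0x404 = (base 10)1028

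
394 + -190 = 204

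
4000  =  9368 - 5368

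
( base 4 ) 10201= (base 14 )169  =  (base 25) be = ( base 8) 441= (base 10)289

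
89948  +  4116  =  94064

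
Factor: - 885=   -  3^1*5^1*59^1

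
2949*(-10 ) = -29490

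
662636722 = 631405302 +31231420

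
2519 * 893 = 2249467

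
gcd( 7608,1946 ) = 2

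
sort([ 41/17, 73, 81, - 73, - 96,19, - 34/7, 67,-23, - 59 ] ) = [ - 96, - 73, - 59, - 23, - 34/7,41/17, 19 , 67 , 73, 81] 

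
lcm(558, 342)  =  10602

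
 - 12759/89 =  - 12759/89 =- 143.36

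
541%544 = 541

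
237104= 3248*73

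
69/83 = 69/83 = 0.83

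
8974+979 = 9953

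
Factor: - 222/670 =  - 111/335= -3^1*5^( - 1)*37^1*67^(-1)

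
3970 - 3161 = 809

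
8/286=4/143=0.03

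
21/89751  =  7/29917=0.00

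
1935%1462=473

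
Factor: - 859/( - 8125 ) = 5^ ( - 4)*13^( - 1 )*859^1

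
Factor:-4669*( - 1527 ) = 3^1*7^1*23^1*29^1*509^1 = 7129563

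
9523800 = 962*9900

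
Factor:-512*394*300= -60518400 = - 2^12*3^1*5^2*197^1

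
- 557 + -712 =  - 1269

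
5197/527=5197/527= 9.86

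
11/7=1 + 4/7=1.57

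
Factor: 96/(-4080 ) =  - 2^1*5^(-1 )*17^( - 1) = - 2/85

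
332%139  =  54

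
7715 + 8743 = 16458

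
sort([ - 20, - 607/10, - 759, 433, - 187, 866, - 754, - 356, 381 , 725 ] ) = [ - 759,-754, - 356, - 187, - 607/10 , - 20,381, 433, 725, 866] 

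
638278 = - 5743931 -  - 6382209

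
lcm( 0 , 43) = 0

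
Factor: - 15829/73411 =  - 11^1*13^( - 1)*1439^1 * 5647^( - 1) 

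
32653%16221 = 211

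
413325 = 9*45925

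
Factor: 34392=2^3*3^1*1433^1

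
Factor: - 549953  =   - 23^1 * 23911^1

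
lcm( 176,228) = 10032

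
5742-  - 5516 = 11258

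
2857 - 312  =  2545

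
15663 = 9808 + 5855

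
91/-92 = -1 + 1/92=- 0.99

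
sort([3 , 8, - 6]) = [ - 6, 3, 8 ]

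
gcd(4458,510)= 6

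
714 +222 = 936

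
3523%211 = 147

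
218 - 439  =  -221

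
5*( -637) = -3185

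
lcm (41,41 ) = 41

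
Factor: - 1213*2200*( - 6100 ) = 16278460000  =  2^5*5^4 * 11^1*61^1 * 1213^1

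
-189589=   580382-769971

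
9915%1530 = 735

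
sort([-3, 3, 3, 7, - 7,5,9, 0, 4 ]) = [ - 7, - 3,0, 3, 3 , 4,5,7, 9 ]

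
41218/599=68+486/599 = 68.81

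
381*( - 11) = - 4191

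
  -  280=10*(  -  28)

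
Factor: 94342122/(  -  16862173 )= -2^1 * 3^2 * 7^1*751^1*997^1 * 16862173^( - 1)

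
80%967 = 80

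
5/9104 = 5/9104 = 0.00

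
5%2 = 1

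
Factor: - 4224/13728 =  -4/13 =- 2^2*13^(-1) 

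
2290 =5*458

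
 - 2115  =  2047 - 4162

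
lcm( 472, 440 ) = 25960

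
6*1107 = 6642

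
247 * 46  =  11362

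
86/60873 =86/60873 = 0.00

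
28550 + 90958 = 119508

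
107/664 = 107/664=0.16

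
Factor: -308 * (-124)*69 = 2^4*3^1*7^1 * 11^1*  23^1*31^1 = 2635248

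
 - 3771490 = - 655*5758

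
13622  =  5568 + 8054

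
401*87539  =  35103139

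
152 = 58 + 94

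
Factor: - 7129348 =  -2^2* 53^1*33629^1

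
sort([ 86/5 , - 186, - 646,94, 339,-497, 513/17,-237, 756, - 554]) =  [ - 646, - 554, - 497, - 237, - 186,86/5 , 513/17, 94, 339,756]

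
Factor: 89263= 23^1 * 3881^1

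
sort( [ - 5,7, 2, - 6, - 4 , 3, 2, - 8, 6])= [  -  8,  -  6, - 5, - 4, 2,  2, 3, 6, 7]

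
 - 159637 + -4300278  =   - 4459915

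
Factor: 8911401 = 3^1*2970467^1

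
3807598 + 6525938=10333536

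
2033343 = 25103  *81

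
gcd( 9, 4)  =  1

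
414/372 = 1 + 7/62 = 1.11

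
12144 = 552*22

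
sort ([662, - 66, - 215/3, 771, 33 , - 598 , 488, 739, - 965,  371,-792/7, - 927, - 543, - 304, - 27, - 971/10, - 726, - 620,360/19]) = [ - 965, - 927,-726,- 620, - 598, - 543 ,  -  304, -792/7, - 971/10,-215/3, - 66, - 27, 360/19,33, 371, 488,662, 739, 771]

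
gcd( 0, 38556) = 38556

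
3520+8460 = 11980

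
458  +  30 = 488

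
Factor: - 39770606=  - 2^1 * 19885303^1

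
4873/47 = 4873/47 = 103.68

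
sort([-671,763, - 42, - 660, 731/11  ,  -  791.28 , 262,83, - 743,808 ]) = [-791.28, - 743 ,  -  671,-660,-42 , 731/11,83 , 262,763,808]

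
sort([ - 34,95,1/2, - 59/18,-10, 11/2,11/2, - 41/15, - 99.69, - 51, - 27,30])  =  [ - 99.69, - 51, - 34, - 27, - 10, - 59/18, - 41/15,1/2 , 11/2,11/2, 30,  95]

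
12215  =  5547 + 6668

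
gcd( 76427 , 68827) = 1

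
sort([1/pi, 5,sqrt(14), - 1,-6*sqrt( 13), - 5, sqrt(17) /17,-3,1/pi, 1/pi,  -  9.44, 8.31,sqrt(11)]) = [ - 6*sqrt(  13), - 9.44, - 5, - 3,-1,sqrt(17)/17, 1/pi , 1/pi,1/pi,sqrt( 11 ), sqrt(14 ), 5, 8.31 ]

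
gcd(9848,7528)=8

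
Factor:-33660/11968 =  - 45/16= -2^( - 4)*3^2 *5^1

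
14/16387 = 2/2341= 0.00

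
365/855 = 73/171 =0.43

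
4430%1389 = 263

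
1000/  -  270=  - 4+8/27 = -  3.70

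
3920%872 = 432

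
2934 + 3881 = 6815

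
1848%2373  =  1848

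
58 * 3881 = 225098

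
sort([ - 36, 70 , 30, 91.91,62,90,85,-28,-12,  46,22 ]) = [ - 36, - 28, - 12 , 22,30, 46,62,70, 85, 90 , 91.91]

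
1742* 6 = 10452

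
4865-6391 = - 1526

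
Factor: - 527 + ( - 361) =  - 888= - 2^3*3^1*37^1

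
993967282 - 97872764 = 896094518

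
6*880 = 5280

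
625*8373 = 5233125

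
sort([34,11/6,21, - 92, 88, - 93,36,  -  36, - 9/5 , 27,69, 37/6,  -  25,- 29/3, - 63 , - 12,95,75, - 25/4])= [ - 93,- 92, - 63, - 36 , - 25 ,  -  12,-29/3,  -  25/4,- 9/5,11/6, 37/6,21,27,34,36,69,75,88, 95]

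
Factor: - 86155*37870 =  - 2^1* 5^2*7^1 * 541^1*17231^1 = - 3262689850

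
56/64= 7/8 = 0.88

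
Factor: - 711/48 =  - 237/16=- 2^( - 4 ) * 3^1*79^1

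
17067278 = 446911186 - 429843908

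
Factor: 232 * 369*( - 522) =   -  2^4 *3^4 * 29^2*41^1 = - 44687376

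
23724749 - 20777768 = 2946981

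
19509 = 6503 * 3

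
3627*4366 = 15835482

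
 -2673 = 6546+-9219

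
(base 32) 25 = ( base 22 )33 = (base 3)2120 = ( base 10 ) 69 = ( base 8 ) 105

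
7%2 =1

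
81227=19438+61789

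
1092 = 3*364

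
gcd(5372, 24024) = 4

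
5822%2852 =118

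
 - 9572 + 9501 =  - 71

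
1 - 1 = 0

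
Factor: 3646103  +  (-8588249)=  - 2^1*3^1*11^1*103^1*727^1  =  -4942146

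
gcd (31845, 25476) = 6369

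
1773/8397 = 197/933 = 0.21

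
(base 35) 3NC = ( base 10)4492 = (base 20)B4C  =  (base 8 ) 10614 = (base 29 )59Q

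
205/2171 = 205/2171 = 0.09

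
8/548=2/137 = 0.01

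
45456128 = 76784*592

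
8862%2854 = 300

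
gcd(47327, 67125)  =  1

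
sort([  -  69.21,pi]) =[ - 69.21, pi] 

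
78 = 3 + 75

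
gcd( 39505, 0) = 39505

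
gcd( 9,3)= 3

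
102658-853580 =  - 750922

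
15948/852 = 18+51/71 = 18.72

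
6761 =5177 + 1584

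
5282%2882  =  2400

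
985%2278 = 985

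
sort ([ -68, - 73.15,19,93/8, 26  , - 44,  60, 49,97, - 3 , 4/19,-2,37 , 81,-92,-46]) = [ - 92,-73.15,  -  68,- 46, - 44, - 3 ,  -  2,4/19, 93/8 , 19,26,  37,49,60,  81,97]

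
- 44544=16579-61123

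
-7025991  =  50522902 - 57548893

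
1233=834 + 399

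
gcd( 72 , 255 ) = 3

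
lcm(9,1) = 9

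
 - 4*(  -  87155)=348620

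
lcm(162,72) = 648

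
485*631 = 306035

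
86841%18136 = 14297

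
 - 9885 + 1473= - 8412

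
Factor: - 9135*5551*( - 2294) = 2^1 *3^2*5^1 * 7^2*13^1*29^1*31^1* 37^1 * 61^1 = 116325035190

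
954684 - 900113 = 54571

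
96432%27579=13695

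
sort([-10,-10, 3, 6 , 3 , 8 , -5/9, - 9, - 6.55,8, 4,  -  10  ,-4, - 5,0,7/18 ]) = [ - 10,-10,  -  10,-9 , - 6.55, - 5, - 4,-5/9,0,7/18, 3,3,4, 6,8, 8 ] 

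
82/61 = 1+21/61 = 1.34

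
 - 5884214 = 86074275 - 91958489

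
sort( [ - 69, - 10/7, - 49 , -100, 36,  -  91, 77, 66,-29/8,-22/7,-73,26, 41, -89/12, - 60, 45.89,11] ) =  [ - 100, - 91, - 73, - 69, - 60,  -  49, -89/12, - 29/8 , -22/7, - 10/7, 11 , 26, 36, 41, 45.89,66, 77 ]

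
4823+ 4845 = 9668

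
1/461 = 1/461 = 0.00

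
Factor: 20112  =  2^4*3^1*419^1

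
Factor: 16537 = 23^1* 719^1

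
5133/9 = 570 + 1/3 = 570.33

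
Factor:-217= - 7^1*31^1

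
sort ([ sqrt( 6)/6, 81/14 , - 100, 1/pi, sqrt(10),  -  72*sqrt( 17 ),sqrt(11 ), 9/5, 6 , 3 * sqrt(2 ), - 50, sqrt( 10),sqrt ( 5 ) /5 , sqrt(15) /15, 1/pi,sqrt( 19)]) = [ - 72*sqrt (17 ) , - 100,  -  50 , sqrt(15) /15,  1/pi,1/pi, sqrt( 6)/6,sqrt( 5 ) /5  ,  9/5, sqrt(10) , sqrt ( 10 ), sqrt(11 ), 3*sqrt ( 2 ),sqrt(19 ),  81/14,6] 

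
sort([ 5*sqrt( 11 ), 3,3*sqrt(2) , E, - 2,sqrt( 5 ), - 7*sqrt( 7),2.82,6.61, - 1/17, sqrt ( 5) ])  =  [-7 *sqrt (7),-2,-1/17,sqrt( 5),sqrt( 5 ),E,2.82,3,3*sqrt(2),  6.61, 5*sqrt(11 )] 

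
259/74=3+1/2 = 3.50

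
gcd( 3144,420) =12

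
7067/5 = 1413+2/5 = 1413.40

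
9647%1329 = 344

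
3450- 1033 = 2417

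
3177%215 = 167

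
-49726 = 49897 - 99623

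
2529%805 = 114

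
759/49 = 759/49 =15.49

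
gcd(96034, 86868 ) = 2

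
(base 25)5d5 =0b110101111111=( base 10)3455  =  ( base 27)4jq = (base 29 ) 434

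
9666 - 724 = 8942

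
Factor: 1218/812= 3/2 = 2^(  -  1)*3^1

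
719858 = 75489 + 644369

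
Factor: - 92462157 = - 3^2 * 53^1* 193841^1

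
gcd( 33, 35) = 1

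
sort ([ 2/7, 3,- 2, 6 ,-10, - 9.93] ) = [  -  10, - 9.93,  -  2,2/7, 3 , 6 ] 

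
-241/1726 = -241/1726 = -  0.14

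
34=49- 15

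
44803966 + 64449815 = 109253781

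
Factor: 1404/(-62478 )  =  - 2/89 = - 2^1*89^(  -  1 )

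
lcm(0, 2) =0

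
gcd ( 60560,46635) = 5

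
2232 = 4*558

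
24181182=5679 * 4258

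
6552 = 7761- 1209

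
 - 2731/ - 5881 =2731/5881 = 0.46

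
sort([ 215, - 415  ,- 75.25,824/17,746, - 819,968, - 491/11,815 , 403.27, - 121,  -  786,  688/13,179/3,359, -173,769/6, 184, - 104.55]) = [ - 819, - 786, - 415, - 173, - 121, -104.55, -75.25, - 491/11,824/17,688/13, 179/3, 769/6,184, 215,359,403.27,746, 815, 968 ] 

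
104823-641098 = -536275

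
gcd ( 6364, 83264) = 4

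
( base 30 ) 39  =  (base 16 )63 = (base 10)99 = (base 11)90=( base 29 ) 3c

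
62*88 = 5456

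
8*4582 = 36656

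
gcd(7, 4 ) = 1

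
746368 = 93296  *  8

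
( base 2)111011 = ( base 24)2b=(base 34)1p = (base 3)2012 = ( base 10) 59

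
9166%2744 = 934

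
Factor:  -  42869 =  - 163^1*263^1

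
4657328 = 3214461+1442867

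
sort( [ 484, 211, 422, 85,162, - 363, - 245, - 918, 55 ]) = [ - 918, - 363,-245,  55,85, 162,  211, 422,  484 ]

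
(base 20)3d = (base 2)1001001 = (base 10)73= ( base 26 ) 2L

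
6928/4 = 1732=   1732.00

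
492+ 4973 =5465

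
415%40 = 15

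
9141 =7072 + 2069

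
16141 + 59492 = 75633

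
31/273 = 31/273= 0.11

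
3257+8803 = 12060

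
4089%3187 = 902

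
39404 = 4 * 9851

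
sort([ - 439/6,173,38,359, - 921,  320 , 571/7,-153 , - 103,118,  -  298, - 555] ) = [ - 921 , - 555, - 298 , - 153, - 103, - 439/6,38,571/7, 118,173,320,359 ]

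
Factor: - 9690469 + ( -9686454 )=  - 19376923= - 17^1*1139819^1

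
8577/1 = 8577  =  8577.00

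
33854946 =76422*443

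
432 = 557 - 125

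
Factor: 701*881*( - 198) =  - 122281038 = - 2^1*3^2 * 11^1*701^1*881^1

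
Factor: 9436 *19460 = 2^4*5^1*7^2  *139^1*337^1=183624560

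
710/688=355/344  =  1.03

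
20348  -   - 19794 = 40142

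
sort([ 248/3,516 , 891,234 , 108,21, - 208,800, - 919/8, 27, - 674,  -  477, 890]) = [- 674, -477,-208, - 919/8,  21, 27, 248/3,  108,  234, 516, 800, 890, 891 ]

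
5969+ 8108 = 14077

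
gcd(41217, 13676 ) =1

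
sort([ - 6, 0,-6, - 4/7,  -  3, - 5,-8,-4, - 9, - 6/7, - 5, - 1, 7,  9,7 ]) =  [ - 9, - 8, - 6, - 6,-5 , - 5, - 4, - 3 , - 1,-6/7, - 4/7 , 0, 7,7,9]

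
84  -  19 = 65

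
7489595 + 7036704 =14526299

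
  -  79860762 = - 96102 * 831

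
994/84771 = 994/84771 = 0.01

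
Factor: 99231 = 3^1*11^1*31^1 * 97^1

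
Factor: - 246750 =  - 2^1*3^1*5^3*7^1*47^1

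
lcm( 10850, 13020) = 65100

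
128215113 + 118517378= 246732491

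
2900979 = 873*3323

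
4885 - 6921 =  - 2036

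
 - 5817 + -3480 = -9297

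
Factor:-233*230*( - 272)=14576480= 2^5*5^1*17^1 * 23^1*233^1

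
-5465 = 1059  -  6524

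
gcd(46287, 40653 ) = 9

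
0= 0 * 6771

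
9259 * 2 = 18518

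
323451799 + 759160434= 1082612233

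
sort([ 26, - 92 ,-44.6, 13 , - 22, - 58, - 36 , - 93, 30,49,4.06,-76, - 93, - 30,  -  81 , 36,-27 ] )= [ - 93, - 93, - 92, - 81, - 76, - 58, - 44.6, - 36, - 30,- 27, - 22, 4.06, 13,  26,30,36,49]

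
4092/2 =2046 = 2046.00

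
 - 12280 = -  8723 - 3557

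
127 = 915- 788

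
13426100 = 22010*610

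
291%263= 28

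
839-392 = 447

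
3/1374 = 1/458  =  0.00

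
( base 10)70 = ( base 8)106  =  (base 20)3a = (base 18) 3G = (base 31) 28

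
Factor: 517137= 3^1 *223^1*773^1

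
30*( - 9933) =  - 297990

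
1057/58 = 1057/58  =  18.22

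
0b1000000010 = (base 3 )201001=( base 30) h4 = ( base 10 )514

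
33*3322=109626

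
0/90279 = 0 = 0.00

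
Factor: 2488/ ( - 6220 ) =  - 2/5 =- 2^1*5^( - 1 )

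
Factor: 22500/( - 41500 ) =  - 45/83 = - 3^2*5^1 *83^(-1)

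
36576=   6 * 6096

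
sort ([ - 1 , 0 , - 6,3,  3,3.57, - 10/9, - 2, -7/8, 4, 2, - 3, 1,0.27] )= [  -  6, -3 , - 2, - 10/9, - 1,-7/8 , 0,0.27, 1, 2, 3, 3,3.57,4] 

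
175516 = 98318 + 77198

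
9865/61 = 9865/61=161.72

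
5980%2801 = 378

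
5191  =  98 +5093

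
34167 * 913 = 31194471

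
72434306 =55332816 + 17101490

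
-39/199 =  -39/199 =- 0.20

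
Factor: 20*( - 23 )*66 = -30360  =  - 2^3*3^1*5^1*11^1*23^1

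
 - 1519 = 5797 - 7316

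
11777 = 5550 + 6227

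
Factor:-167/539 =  - 7^( - 2)*  11^( - 1)* 167^1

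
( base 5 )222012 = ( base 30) 8IH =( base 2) 1111001001101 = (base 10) 7757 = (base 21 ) hc8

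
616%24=16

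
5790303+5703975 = 11494278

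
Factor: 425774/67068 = 212887/33534=   2^( - 1 )*3^( - 6)*23^( -1 )*359^1*593^1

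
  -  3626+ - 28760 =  - 32386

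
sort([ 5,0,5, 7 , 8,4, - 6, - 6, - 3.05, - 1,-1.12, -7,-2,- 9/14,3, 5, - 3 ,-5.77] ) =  [  -  7,- 6,-6, - 5.77,-3.05 , - 3,  -  2,  -  1.12, - 1,-9/14,0,3, 4 , 5, 5, 5, 7,  8] 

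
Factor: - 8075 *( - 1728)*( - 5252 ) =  - 73284307200 = -2^8*3^3 * 5^2*13^1*17^1*19^1*101^1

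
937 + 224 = 1161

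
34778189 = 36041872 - 1263683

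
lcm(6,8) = 24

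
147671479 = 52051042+95620437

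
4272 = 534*8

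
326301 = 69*4729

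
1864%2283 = 1864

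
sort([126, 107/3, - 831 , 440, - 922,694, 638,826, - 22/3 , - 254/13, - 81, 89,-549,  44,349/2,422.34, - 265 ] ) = [ - 922,  -  831, - 549, - 265, - 81, - 254/13, - 22/3, 107/3,44, 89,126, 349/2, 422.34, 440, 638, 694, 826]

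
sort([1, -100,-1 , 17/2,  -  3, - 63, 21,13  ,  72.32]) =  [ - 100,  -  63 ,-3, - 1, 1, 17/2, 13, 21, 72.32 ]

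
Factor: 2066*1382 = 2855212 = 2^2*691^1*1033^1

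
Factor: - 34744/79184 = -2^ (- 1)*7^( - 2 )*43^1  =  - 43/98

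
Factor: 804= 2^2*3^1*67^1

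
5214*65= 338910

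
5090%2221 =648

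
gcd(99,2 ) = 1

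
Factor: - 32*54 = -2^6*3^3 = - 1728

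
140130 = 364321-224191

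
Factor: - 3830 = -2^1*5^1*383^1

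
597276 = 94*6354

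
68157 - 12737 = 55420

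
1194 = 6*199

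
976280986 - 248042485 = 728238501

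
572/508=1 + 16/127 = 1.13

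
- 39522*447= -17666334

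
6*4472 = 26832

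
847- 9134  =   - 8287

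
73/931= 73/931 = 0.08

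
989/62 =15 + 59/62 = 15.95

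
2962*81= 239922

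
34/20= 1 + 7/10 = 1.70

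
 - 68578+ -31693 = - 100271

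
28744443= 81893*351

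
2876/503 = 5 + 361/503 = 5.72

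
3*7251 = 21753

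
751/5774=751/5774 = 0.13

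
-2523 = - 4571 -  - 2048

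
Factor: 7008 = 2^5*3^1 * 73^1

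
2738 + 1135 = 3873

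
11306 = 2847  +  8459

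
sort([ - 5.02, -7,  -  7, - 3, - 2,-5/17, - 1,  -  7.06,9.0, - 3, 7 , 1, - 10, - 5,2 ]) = [- 10, - 7.06, - 7,-7, - 5.02, - 5, - 3, -3, - 2, - 1,  -  5/17,1 , 2,7, 9.0]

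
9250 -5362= 3888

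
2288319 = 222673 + 2065646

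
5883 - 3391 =2492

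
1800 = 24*75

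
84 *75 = 6300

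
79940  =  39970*2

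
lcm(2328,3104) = 9312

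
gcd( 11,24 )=1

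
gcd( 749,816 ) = 1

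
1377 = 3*459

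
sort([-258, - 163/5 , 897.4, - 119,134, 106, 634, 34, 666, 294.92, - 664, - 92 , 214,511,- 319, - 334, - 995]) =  [  -  995,-664,- 334, - 319,  -  258, - 119,- 92,-163/5,  34,106,134, 214,294.92,511,634,666, 897.4]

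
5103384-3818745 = 1284639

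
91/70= 1 + 3/10= 1.30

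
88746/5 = 88746/5 = 17749.20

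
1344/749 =1 + 85/107  =  1.79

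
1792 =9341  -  7549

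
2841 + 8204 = 11045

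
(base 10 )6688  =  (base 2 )1101000100000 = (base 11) 5030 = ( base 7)25333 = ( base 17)1627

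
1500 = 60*25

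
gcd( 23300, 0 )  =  23300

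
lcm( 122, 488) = 488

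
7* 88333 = 618331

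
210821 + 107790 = 318611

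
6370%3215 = 3155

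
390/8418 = 65/1403 = 0.05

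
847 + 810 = 1657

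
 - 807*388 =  - 313116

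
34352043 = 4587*7489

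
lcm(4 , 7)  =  28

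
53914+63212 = 117126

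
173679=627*277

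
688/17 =40 + 8/17=40.47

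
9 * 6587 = 59283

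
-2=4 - 6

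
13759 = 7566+6193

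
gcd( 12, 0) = 12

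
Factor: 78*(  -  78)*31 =- 2^2*3^2 * 13^2 * 31^1= - 188604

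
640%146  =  56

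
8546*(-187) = -1598102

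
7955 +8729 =16684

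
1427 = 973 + 454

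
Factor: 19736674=2^1*983^1  *  10039^1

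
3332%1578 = 176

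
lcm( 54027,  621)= 54027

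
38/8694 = 19/4347 =0.00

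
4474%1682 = 1110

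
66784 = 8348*8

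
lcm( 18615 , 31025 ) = 93075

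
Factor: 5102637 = 3^1*29^1*89^1*659^1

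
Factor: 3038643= 3^2 * 337627^1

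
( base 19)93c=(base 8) 6366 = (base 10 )3318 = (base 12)1b06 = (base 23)666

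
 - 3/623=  -3/623 = - 0.00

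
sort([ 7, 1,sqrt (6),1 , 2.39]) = [1,  1, 2.39,sqrt( 6 ),7 ] 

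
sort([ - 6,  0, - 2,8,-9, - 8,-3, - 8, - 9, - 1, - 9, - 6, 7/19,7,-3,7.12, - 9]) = [ - 9,  -  9,  -  9, - 9, - 8,  -  8, - 6 ,  -  6, - 3, - 3, - 2, - 1, 0, 7/19,7, 7.12, 8 ] 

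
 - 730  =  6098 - 6828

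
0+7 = 7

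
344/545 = 344/545 = 0.63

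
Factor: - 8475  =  -3^1*5^2*113^1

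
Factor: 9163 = 7^2*11^1 *17^1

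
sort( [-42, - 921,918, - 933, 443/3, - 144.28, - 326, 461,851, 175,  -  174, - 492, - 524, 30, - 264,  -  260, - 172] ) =[ - 933, - 921, - 524, - 492, - 326, - 264,  -  260, - 174,- 172 , - 144.28 , - 42,30, 443/3,175, 461 , 851,918]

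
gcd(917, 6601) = 7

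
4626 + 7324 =11950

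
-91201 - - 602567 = 511366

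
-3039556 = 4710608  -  7750164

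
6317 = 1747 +4570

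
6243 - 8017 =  - 1774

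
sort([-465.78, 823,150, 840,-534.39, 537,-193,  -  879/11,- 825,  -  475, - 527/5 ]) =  [ - 825,- 534.39, - 475, - 465.78,-193,- 527/5, - 879/11 , 150, 537,823,840] 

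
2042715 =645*3167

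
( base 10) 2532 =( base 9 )3423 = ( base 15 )B3C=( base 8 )4744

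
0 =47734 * 0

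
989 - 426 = 563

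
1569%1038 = 531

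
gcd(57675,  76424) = 1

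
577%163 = 88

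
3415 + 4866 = 8281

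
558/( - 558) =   -  1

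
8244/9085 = 8244/9085 = 0.91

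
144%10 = 4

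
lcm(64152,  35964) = 2373624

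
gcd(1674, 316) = 2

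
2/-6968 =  - 1 +3483/3484 = -0.00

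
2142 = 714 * 3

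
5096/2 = 2548 = 2548.00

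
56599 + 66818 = 123417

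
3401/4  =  850+1/4 = 850.25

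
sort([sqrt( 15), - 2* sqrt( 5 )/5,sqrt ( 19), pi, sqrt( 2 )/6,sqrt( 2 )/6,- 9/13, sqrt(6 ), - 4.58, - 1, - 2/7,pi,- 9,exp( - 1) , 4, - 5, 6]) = [ - 9, -5, - 4.58,  -  1,-2*sqrt(5)/5, - 9/13, - 2/7, sqrt ( 2)/6, sqrt(2)/6, exp( - 1), sqrt( 6 ), pi, pi,sqrt( 15),4, sqrt(19) , 6]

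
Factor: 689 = 13^1*53^1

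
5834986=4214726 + 1620260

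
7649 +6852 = 14501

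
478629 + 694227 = 1172856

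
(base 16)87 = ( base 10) 135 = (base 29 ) 4J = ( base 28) 4N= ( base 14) 99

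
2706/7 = 386 + 4/7 = 386.57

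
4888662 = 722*6771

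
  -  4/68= - 1/17 = - 0.06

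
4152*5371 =22300392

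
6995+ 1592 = 8587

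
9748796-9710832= 37964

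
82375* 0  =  0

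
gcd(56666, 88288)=2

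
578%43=19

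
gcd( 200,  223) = 1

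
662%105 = 32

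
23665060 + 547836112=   571501172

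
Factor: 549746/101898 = 3^ ( - 4 )*19^1*23^1 = 437/81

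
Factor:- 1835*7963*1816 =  - 26535582680 = - 2^3*5^1*227^1*367^1 * 7963^1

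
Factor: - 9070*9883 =-2^1*5^1*907^1 * 9883^1 = - 89638810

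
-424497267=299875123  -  724372390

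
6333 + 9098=15431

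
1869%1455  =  414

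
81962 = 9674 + 72288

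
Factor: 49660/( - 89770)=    - 26/47= - 2^1*13^1 * 47^(-1)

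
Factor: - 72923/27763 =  - 27763^( - 1)*72923^1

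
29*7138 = 207002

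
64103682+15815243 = 79918925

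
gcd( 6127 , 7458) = 11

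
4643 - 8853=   -  4210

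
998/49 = 998/49 = 20.37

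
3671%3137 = 534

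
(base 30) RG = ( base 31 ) QK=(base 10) 826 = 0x33a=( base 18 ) 29G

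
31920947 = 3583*8909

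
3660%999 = 663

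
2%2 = 0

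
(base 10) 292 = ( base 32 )94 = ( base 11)246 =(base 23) cg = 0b100100100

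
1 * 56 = 56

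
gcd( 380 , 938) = 2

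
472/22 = 21 + 5/11 = 21.45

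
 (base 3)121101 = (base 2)110111010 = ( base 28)fm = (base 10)442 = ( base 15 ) 1E7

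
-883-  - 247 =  - 636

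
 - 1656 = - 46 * 36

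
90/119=90/119 = 0.76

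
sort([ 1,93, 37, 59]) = [1, 37,59,93] 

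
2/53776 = 1/26888=0.00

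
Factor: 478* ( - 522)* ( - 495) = 123510420  =  2^2 * 3^4*5^1*11^1*29^1 * 239^1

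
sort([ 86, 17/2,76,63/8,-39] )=[-39, 63/8,17/2,76,86]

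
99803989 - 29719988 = 70084001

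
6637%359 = 175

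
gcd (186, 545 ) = 1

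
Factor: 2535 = 3^1*5^1*13^2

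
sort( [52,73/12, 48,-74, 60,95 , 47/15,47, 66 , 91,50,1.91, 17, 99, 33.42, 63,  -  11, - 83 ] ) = [ -83,-74, - 11, 1.91, 47/15, 73/12,17,  33.42, 47,48,50, 52, 60, 63,  66, 91, 95,99 ]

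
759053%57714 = 8771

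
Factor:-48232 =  - 2^3*6029^1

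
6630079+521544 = 7151623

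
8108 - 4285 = 3823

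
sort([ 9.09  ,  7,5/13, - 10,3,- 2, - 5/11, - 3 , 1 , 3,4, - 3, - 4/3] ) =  [ - 10, - 3, - 3, - 2,-4/3,-5/11,  5/13  ,  1, 3, 3, 4, 7 , 9.09] 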